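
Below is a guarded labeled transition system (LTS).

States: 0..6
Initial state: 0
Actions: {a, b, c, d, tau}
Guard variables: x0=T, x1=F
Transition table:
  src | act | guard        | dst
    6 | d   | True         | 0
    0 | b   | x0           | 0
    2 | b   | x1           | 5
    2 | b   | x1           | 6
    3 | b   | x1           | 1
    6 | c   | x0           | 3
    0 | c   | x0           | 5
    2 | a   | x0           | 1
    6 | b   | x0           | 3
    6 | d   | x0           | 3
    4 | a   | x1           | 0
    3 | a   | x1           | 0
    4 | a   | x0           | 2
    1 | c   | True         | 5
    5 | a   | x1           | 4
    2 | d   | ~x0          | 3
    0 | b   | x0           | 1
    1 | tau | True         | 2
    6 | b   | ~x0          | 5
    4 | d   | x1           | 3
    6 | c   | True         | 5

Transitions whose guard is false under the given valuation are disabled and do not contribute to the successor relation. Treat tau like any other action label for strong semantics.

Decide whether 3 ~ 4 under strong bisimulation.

Answer: NOT BISIMILAR

Working:
Refine partition for ~:
  P[0] = {{0,1,2,3,4,5,6}}
  P[1] = {{0},{1},{2,4},{3,5},{6}}
  P[2] = {{0},{1},{2},{3,5},{4},{6}}
Fixed point at round 3; 6 class(es).
class of 3: {3,5}; class of 4: {4}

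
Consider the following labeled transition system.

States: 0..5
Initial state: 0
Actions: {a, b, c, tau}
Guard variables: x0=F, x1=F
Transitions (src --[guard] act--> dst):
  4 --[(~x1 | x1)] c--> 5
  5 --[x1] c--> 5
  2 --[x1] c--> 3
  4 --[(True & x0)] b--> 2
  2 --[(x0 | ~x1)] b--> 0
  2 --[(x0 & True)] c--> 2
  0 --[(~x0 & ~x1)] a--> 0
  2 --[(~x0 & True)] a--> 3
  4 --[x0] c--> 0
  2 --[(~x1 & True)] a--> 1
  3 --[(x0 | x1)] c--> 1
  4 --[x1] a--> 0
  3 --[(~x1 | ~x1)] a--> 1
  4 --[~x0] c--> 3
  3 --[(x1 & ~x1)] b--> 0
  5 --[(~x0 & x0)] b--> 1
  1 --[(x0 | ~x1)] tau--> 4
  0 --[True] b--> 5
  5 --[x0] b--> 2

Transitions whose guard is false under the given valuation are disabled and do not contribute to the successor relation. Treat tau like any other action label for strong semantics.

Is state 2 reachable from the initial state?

Answer: UNREACHABLE

Working:
Guard filter leaves 9 enabled edge(s).
L0 = {0}
L1 = {5}  now seen {0,5}
Reachable = {0,5}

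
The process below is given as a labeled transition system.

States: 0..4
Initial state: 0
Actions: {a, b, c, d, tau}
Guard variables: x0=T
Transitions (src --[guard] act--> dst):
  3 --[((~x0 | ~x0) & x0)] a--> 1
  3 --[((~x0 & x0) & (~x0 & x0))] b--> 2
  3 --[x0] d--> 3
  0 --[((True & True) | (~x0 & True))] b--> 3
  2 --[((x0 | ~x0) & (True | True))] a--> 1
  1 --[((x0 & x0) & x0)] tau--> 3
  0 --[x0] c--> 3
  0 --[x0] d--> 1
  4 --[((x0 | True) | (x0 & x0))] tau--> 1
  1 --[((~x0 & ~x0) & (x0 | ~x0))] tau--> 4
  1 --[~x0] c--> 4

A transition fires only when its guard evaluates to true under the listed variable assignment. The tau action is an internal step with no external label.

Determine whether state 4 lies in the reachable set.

Answer: UNREACHABLE

Working:
7 transition(s) survive guard evaluation.
depth 0: {0}
depth 1: {1,3}  total {0,1,3}
R = {0,1,3}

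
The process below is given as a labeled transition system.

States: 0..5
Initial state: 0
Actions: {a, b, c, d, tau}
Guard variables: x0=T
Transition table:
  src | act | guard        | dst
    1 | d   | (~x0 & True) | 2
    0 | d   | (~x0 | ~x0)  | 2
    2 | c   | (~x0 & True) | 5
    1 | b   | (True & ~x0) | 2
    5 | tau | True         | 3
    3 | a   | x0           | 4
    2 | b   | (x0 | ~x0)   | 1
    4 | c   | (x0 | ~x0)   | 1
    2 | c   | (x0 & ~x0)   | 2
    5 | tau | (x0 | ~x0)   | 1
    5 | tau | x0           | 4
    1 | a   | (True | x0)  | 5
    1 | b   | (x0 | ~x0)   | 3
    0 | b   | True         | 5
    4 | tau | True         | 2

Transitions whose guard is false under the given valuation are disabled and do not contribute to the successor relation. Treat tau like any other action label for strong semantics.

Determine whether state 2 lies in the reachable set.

Answer: REACHABLE

Analysis:
10 transition(s) survive guard evaluation.
depth 0: {0}
depth 1: {5}  now seen {0,5}
depth 2: {1,3,4}  now seen {0,1,3,4,5}
depth 3: {2}  now seen {0,1,2,3,4,5}
Reachable = {0,1,2,3,4,5}
witness 2: b·tau·tau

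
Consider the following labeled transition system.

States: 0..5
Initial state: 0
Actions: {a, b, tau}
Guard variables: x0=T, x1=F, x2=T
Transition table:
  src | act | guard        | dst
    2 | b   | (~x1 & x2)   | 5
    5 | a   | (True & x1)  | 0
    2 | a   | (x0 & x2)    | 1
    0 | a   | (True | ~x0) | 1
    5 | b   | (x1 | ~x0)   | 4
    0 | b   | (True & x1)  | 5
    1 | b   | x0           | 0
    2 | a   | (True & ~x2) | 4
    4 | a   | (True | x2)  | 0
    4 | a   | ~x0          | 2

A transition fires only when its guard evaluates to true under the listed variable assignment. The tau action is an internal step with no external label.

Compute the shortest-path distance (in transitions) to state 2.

Answer: UNREACHABLE

Analysis:
Layered search for 2:
  Layer 0: {0}
  Layer 1: {1}
2 never appears.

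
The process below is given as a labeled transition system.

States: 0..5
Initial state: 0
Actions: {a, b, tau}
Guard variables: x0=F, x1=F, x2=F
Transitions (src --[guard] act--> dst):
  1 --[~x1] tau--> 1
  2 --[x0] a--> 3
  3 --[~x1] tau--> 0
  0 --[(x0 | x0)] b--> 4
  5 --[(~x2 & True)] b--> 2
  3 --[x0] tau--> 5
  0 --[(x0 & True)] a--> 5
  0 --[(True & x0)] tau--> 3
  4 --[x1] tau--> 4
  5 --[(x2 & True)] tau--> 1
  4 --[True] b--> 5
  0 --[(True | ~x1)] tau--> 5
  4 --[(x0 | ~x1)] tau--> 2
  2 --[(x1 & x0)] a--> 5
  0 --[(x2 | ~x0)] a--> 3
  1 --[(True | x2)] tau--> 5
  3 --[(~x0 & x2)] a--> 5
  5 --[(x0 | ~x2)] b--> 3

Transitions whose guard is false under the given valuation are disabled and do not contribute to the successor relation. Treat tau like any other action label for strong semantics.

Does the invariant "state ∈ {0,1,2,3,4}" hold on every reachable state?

Allowed set {0,1,2,3,4}
R = {0,2,3,5}
  0: ✓
  2: ✓
  3: ✓
  5: outside
reach 5 via tau — violates

Answer: INVARIANT VIOLATED at state 5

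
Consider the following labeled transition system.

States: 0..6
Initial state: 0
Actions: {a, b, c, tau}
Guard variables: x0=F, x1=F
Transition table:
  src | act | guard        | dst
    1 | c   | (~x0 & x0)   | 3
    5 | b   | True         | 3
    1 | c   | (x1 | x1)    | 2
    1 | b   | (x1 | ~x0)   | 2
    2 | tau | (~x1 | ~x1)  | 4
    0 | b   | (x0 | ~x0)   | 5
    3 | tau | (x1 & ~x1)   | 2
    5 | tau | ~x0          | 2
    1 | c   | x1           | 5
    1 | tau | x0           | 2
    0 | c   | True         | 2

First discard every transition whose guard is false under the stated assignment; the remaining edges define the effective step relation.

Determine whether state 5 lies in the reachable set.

6 transition(s) survive guard evaluation.
L0 = {0}
L1 = {2,5}  total {0,2,5}
L2 = {3,4}  total {0,2,3,4,5}
R = {0,2,3,4,5}
Path to 5: b

Answer: REACHABLE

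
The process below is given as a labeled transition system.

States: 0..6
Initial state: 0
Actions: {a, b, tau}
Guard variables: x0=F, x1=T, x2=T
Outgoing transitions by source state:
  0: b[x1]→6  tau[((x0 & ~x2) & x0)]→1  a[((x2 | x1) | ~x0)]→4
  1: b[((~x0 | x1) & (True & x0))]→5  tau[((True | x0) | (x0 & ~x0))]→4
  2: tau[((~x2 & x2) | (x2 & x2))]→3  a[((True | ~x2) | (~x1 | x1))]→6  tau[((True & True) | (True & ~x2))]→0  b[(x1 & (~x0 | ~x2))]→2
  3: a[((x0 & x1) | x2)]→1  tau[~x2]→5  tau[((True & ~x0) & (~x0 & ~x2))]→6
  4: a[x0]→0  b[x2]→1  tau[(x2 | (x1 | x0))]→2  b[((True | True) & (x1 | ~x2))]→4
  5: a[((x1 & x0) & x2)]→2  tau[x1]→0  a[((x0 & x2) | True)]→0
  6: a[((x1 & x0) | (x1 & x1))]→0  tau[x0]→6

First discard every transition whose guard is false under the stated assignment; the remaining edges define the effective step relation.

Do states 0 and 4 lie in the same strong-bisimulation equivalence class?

Refine partition for ~:
  P[0] = {{0,1,2,3,4,5,6}}
  P[1] = {{0},{1},{2},{3,6},{4},{5}}
  P[2] = {{0},{1},{2},{3},{4},{5},{6}}
Fixed point at round 3; 7 class(es).
[0]={0}  [4]={4}

Answer: NOT BISIMILAR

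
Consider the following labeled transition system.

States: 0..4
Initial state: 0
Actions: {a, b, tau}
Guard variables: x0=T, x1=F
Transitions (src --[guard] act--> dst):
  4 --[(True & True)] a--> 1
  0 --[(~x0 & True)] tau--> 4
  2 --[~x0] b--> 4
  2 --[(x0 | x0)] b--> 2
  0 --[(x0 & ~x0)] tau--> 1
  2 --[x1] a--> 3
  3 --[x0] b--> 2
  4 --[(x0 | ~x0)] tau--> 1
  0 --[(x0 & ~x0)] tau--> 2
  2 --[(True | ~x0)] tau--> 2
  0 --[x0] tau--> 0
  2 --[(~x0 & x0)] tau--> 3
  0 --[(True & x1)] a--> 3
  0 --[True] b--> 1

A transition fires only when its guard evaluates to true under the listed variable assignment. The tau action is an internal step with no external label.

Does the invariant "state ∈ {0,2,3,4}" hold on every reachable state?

Answer: INVARIANT VIOLATED at state 1

Working:
Safe = {0,2,3,4}
Reachable = {0,1}
  0: ✓
  1: ✗ unsafe
witness against invariant: b → 1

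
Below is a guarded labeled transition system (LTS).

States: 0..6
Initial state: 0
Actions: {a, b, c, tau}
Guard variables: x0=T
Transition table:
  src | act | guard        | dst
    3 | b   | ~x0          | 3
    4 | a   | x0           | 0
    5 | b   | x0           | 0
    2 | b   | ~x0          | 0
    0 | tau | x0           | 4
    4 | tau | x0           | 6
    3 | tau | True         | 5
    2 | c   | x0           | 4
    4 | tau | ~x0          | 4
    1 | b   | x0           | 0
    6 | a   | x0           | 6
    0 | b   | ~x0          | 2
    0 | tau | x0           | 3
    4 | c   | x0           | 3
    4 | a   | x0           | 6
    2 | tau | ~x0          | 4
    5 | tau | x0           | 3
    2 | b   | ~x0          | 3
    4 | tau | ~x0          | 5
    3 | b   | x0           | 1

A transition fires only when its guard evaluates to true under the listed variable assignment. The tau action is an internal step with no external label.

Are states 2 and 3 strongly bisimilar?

Answer: NOT BISIMILAR

Analysis:
Compute ~ classes (split until stable):
  P[0] = {{0,1,2,3,4,5,6}}
  P[1] = {{0},{1},{2},{3,5},{4},{6}}
  P[2] = {{0},{1},{2},{3},{4},{5},{6}}
Fixed point at round 3; 7 class(es).
[2]={2}  [3]={3}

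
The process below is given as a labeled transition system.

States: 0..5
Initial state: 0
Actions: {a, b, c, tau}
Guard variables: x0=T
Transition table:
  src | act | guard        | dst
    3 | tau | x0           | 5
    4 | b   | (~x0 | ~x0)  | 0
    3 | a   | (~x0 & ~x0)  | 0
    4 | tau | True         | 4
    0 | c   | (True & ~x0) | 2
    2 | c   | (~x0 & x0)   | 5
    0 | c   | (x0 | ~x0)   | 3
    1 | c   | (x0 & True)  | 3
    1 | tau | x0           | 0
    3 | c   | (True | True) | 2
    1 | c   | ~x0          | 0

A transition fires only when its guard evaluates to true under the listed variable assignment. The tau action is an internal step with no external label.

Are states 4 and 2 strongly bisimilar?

Answer: NOT BISIMILAR

Trace:
Compute ~ classes (split until stable):
  P[0] = {{0,1,2,3,4,5}}
  P[1] = {{0},{1,3},{2,5},{4}}
  P[2] = {{0},{1},{2,5},{3},{4}}
Fixed point at round 3; 5 class(es).
4∈{4}, 2∈{2,5}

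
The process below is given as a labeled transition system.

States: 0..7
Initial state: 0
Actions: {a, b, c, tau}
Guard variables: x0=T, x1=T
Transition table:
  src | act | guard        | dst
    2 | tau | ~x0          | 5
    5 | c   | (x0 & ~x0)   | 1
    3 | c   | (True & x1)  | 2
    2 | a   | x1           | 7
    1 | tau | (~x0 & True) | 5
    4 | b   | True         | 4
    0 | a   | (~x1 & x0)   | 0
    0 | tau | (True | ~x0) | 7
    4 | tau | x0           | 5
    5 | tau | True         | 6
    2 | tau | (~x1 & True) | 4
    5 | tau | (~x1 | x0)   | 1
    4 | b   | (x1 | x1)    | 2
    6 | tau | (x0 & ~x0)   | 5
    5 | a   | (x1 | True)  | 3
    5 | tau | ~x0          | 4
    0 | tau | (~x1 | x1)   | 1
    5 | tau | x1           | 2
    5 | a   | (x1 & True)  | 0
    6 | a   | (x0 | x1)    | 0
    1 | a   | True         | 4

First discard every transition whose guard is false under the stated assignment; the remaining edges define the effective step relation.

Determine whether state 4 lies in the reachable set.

Guard filter leaves 14 enabled edge(s).
depth 0: {0}
depth 1: {1,7}  now seen {0,1,7}
depth 2: {4}  now seen {0,1,4,7}
depth 3: {2,5}  now seen {0,1,2,4,5,7}
depth 4: {3,6}  now seen {0,1,2,3,4,5,6,7}
Reach set: {0,1,2,3,4,5,6,7}
witness 4: tau·a

Answer: REACHABLE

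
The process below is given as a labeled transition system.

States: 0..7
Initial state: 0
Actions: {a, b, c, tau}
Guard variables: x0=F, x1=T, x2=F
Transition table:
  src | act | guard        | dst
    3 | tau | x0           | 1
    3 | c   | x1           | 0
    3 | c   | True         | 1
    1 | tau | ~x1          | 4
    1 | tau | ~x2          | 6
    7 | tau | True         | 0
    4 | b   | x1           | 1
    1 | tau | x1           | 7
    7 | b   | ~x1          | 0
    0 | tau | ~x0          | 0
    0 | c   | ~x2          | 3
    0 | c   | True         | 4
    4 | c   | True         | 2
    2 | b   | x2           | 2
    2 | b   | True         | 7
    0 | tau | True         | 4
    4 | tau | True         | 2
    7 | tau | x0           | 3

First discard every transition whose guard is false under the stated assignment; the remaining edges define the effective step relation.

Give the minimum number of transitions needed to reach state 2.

Breadth-first toward 2:
  Layer 0: {0}
  Layer 1: {3,4}
  Layer 2: {1,2}
depth(2)=2, e.g. c·c

Answer: 2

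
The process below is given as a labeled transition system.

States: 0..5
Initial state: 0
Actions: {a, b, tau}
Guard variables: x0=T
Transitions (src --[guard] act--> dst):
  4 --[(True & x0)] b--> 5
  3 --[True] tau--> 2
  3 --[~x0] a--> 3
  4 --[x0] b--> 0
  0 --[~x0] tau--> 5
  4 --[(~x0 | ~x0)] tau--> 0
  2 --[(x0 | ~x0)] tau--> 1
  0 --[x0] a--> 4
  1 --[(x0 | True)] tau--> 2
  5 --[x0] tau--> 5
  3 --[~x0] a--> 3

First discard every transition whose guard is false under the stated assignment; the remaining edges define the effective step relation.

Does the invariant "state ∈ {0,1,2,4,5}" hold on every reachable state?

Safe = {0,1,2,4,5}
Reach set: {0,4,5}
  0: ok
  4: ok
  5: ok

Answer: INVARIANT HOLDS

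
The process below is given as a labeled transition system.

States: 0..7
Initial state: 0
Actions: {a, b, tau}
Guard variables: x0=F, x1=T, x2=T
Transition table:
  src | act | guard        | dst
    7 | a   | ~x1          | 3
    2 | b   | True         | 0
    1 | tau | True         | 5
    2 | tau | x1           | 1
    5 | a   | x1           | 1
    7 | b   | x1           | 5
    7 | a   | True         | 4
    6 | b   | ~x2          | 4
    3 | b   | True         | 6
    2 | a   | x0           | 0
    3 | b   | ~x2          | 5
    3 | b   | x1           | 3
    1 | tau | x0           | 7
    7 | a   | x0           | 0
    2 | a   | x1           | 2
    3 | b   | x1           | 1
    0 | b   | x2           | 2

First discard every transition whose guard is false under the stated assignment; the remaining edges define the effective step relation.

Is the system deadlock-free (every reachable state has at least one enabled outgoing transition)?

Reachable = {0,1,2,5}
  0: b→2  [1 exit(s)]
  1: tau→5  [1 exit(s)]
  2: a→2  b→0  tau→1  [3 exit(s)]
  5: a→1  [1 exit(s)]

Answer: DEADLOCK-FREE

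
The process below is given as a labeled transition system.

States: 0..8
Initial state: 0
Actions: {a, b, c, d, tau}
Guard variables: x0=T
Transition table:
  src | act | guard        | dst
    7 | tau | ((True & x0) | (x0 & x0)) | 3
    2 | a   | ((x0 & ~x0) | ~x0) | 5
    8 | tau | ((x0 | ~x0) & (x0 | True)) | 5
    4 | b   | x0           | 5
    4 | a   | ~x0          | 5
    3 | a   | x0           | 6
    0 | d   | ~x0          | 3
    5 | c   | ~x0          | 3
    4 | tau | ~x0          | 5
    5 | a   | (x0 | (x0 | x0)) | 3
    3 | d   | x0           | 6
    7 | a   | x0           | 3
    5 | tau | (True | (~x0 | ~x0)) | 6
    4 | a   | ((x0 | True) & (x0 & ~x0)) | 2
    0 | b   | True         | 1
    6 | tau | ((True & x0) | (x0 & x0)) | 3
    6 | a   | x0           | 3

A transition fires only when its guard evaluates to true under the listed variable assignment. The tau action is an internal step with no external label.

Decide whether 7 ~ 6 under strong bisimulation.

Refine partition for ~:
  round 0: {{0,1,2,3,4,5,6,7,8}}
  round 1: {{0,4},{1,2},{3},{5,6,7},{8}}
  round 2: {{0},{1,2},{3},{4},{5},{6,7},{8}}
Fixed point at round 3; 7 class(es).
[7]={6,7}  [6]={6,7}

Answer: BISIMILAR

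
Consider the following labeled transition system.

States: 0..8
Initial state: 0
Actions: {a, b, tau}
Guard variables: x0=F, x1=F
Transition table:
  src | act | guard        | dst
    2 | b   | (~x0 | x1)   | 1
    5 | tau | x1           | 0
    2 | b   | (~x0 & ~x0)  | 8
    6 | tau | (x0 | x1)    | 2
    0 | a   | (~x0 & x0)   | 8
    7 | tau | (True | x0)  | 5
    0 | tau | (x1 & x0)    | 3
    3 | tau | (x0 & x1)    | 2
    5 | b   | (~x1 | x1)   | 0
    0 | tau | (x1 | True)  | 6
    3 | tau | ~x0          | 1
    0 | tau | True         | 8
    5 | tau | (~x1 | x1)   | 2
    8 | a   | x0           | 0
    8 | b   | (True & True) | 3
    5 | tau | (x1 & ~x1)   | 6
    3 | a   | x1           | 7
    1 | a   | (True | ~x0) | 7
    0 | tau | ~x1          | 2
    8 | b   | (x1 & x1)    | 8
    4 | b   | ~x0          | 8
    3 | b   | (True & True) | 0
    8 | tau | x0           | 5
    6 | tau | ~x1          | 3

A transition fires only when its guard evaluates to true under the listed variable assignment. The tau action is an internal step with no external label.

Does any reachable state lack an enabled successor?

Reach set: {0,1,2,3,5,6,7,8}
  0: tau→2  tau→6  tau→8  [3 exit(s)]
  1: a→7  [1 exit(s)]
  2: b→1  b→8  [2 exit(s)]
  3: b→0  tau→1  [2 exit(s)]
  5: b→0  tau→2  [2 exit(s)]
  6: tau→3  [1 exit(s)]
  7: tau→5  [1 exit(s)]
  8: b→3  [1 exit(s)]

Answer: DEADLOCK-FREE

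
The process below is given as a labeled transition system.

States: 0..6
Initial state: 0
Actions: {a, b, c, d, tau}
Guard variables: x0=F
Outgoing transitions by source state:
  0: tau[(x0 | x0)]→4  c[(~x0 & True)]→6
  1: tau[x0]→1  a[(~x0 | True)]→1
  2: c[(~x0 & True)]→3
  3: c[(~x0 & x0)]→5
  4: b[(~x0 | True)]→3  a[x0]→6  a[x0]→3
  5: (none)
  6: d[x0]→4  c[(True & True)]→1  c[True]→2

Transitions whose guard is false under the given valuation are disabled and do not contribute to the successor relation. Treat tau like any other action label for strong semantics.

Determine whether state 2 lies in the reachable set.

Guard filter leaves 6 enabled edge(s).
depth 0: {0}
depth 1: {6}  total {0,6}
depth 2: {1,2}  total {0,1,2,6}
depth 3: {3}  total {0,1,2,3,6}
Reachable = {0,1,2,3,6}
Path to 2: c·c

Answer: REACHABLE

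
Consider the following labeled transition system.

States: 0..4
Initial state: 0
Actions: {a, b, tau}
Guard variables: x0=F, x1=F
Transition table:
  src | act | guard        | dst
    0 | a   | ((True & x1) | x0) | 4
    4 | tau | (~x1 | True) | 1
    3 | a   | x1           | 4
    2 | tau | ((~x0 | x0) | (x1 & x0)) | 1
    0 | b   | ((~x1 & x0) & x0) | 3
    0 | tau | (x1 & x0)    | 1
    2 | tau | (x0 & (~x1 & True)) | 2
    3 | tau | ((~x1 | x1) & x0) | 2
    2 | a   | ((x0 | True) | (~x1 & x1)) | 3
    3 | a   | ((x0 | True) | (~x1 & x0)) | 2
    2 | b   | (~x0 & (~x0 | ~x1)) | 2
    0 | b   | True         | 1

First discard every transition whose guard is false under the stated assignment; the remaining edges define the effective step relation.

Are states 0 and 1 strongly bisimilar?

Answer: NOT BISIMILAR

Working:
Compute ~ classes (split until stable):
  round 0: {{0,1,2,3,4}}
  round 1: {{0},{1},{2},{3},{4}}
5 equivalence class(es) (converged in 2)
[0]={0}  [1]={1}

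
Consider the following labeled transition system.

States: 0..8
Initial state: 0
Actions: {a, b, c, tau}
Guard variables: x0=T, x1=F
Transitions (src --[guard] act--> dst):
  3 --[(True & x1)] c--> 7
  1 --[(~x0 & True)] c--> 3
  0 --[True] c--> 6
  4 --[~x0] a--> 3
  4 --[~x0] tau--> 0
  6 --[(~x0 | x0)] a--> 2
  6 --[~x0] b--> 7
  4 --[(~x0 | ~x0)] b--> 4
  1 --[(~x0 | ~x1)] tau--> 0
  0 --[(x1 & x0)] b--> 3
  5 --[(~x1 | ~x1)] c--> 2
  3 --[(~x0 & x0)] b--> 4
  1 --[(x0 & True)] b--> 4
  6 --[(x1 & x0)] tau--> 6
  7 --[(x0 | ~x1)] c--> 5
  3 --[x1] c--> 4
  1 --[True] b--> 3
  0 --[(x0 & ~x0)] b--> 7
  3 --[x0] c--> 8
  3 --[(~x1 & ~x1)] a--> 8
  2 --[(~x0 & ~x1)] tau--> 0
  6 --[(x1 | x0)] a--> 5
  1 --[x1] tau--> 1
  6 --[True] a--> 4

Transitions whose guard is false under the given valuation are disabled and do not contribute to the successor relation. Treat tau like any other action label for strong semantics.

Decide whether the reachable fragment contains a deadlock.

Answer: DEADLOCK at state 2

Analysis:
R = {0,2,4,5,6}
  0: c→6  [deg 1]
  2: ∅  [deadlock]
  4: ∅  [deadlock]
  5: c→2  [deg 1]
  6: a→2  a→4  a→5  [deg 3]
trace reaching 2: c·a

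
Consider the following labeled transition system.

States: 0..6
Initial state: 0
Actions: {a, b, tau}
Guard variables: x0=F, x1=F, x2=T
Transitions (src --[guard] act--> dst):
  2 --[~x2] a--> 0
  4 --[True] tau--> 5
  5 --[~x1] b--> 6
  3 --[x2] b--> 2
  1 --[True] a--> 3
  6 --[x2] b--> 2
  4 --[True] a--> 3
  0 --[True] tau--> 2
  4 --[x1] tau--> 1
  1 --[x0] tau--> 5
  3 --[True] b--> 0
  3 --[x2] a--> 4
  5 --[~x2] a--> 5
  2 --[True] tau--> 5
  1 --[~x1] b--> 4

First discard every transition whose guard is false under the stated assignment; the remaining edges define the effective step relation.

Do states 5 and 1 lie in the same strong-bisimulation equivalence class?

Refine partition for ~:
  P[0] = {{0,1,2,3,4,5,6}}
  P[1] = {{0,2},{1,3},{4},{5,6}}
  P[2] = {{0},{1},{2},{3},{4},{5},{6}}
7 equivalence class(es) (converged in 3)
class of 5: {5}; class of 1: {1}

Answer: NOT BISIMILAR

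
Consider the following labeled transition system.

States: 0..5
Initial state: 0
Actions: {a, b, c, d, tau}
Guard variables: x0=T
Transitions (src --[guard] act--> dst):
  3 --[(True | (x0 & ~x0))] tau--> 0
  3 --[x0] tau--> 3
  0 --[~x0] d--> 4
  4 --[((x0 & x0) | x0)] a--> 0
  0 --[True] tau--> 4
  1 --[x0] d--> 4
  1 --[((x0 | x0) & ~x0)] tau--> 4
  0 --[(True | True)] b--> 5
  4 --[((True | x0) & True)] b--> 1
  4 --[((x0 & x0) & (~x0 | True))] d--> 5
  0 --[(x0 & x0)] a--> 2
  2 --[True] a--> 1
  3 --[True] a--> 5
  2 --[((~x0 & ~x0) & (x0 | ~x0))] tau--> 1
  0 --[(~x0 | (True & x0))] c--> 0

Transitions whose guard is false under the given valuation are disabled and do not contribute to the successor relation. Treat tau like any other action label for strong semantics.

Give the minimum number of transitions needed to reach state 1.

Answer: 2

Working:
BFS to 1:
  depth 0: {0}
  depth 1: {2,4,5}
  depth 2: {1}
1 enters at depth 2; path a·a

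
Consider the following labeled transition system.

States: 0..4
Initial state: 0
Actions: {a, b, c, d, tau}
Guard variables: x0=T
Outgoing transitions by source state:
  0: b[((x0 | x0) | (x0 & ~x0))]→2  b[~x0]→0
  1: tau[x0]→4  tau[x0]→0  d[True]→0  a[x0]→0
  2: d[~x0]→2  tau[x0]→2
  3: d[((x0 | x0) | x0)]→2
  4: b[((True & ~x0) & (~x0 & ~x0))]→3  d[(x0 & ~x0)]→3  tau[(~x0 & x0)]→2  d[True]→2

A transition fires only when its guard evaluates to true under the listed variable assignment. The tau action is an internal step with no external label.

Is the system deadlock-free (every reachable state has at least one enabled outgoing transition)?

Reachable = {0,2}
  0: b→2  [1 out]
  2: tau→2  [1 out]

Answer: DEADLOCK-FREE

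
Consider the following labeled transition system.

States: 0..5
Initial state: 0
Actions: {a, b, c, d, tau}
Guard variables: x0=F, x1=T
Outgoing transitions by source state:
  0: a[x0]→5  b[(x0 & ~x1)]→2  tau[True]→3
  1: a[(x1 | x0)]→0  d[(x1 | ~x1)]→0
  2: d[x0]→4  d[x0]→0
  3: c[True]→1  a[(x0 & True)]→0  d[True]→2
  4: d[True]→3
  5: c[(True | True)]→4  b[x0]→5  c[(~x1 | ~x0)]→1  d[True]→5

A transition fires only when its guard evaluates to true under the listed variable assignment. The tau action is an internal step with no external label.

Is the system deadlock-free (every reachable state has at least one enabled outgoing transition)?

R = {0,1,2,3}
  0: tau→3  [1 out]
  1: a→0  d→0  [2 out]
  2: ∅  [STUCK]
  3: c→1  d→2  [2 out]
witness 2: tau·d

Answer: DEADLOCK at state 2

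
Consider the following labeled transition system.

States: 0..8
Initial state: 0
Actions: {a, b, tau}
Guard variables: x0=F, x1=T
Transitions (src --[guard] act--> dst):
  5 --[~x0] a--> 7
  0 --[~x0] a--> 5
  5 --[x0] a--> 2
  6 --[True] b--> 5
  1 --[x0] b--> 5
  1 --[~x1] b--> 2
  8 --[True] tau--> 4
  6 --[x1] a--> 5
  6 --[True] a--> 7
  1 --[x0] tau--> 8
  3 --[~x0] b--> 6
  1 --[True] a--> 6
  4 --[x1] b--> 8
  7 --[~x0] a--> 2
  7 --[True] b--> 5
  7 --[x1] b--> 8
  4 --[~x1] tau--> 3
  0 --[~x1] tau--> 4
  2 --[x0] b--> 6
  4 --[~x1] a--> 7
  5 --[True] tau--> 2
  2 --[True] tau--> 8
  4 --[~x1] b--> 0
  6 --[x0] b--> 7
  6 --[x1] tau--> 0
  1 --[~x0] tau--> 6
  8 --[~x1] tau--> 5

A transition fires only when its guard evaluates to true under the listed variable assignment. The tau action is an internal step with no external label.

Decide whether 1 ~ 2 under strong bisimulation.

Answer: NOT BISIMILAR

Analysis:
Refine partition for ~:
  round 0: {{0,1,2,3,4,5,6,7,8}}
  round 1: {{0},{1,5},{2,8},{3,4},{6},{7}}
  round 2: {{0},{1},{2},{3},{4},{5},{6},{7},{8}}
9 equivalence class(es) (converged in 3)
1∈{1}, 2∈{2}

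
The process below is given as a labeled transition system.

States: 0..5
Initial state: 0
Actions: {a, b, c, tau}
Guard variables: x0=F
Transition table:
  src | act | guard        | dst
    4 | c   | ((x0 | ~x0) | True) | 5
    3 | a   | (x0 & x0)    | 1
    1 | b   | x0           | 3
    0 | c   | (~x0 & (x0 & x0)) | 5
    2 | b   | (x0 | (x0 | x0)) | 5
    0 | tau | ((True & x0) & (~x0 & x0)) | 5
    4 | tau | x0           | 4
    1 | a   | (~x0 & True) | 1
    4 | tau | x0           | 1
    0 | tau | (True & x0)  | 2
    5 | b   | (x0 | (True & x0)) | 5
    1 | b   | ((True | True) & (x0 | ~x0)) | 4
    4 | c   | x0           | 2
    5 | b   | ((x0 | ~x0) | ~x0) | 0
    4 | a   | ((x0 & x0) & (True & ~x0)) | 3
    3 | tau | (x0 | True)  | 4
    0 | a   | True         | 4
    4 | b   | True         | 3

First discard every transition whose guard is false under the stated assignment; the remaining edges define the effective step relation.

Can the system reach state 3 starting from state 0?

7 transition(s) survive guard evaluation.
depth 0: {0}
depth 1: {4}  total {0,4}
depth 2: {3,5}  total {0,3,4,5}
Reach set: {0,3,4,5}
Path to 3: a·b

Answer: REACHABLE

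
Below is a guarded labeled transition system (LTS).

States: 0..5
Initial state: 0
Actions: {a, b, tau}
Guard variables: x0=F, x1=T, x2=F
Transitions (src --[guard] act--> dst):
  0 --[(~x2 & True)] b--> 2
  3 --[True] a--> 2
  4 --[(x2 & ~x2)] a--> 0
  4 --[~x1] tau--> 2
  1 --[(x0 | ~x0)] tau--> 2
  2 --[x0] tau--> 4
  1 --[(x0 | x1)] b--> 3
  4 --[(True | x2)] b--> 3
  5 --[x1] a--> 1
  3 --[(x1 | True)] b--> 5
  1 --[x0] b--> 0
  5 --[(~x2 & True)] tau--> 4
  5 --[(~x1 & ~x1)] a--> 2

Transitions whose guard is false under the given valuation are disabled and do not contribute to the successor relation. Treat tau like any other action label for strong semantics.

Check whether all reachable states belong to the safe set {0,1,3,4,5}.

Inv-set: {0,1,3,4,5}
Reach set: {0,2}
  0: ok
  2: ✗ unsafe
counterexample path to 2: b

Answer: INVARIANT VIOLATED at state 2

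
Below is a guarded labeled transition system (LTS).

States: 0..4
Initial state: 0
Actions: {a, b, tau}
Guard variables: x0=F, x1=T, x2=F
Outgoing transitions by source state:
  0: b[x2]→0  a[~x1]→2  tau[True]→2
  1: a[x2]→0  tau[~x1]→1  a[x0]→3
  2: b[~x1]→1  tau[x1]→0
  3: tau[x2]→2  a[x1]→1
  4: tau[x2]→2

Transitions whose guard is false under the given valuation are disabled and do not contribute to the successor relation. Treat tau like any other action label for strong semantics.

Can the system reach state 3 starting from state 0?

After dropping false guards: 3 live edges.
depth 0: {0}
depth 1: {2}  total {0,2}
R = {0,2}

Answer: UNREACHABLE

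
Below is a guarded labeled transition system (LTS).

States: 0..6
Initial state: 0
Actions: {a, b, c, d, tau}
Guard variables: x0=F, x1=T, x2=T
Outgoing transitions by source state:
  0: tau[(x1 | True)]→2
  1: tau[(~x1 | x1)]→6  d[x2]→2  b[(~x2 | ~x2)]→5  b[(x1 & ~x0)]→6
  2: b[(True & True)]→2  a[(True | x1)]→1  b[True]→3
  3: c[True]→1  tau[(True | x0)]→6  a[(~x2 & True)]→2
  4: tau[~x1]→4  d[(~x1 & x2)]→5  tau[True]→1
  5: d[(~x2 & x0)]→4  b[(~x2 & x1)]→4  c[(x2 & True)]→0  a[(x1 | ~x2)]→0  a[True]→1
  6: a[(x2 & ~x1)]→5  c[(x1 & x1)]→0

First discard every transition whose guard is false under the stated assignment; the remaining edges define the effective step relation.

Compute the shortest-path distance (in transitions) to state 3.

Breadth-first toward 3:
  L0 = {0}
  L1 = {2}
  L2 = {1,3}
depth(3)=2, e.g. tau·b

Answer: 2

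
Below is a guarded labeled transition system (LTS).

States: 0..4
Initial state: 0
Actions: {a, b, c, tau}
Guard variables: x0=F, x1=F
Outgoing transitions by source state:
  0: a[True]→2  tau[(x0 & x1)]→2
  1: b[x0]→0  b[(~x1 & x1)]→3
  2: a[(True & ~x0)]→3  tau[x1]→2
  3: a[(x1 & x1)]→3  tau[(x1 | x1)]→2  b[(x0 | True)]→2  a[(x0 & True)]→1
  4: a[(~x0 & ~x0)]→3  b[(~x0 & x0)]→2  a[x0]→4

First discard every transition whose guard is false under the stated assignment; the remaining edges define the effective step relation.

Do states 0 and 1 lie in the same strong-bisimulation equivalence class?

Compute ~ classes (split until stable):
  round 0: {{0,1,2,3,4}}
  round 1: {{0,2,4},{1},{3}}
  round 2: {{0},{1},{2,4},{3}}
4 equivalence class(es) (converged in 3)
[0]={0}  [1]={1}

Answer: NOT BISIMILAR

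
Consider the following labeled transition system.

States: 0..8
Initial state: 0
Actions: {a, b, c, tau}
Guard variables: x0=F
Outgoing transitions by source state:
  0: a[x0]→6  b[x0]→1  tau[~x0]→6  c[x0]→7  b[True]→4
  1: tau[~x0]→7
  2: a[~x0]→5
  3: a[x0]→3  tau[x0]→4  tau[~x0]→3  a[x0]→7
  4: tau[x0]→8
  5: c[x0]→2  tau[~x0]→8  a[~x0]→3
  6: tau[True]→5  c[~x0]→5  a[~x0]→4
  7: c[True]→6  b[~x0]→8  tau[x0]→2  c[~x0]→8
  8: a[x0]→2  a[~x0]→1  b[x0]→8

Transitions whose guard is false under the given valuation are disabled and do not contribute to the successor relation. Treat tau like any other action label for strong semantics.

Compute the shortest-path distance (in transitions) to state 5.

BFS to 5:
  depth 0: {0}
  depth 1: {4,6}
  depth 2: {5}
depth(5)=2, e.g. tau·c

Answer: 2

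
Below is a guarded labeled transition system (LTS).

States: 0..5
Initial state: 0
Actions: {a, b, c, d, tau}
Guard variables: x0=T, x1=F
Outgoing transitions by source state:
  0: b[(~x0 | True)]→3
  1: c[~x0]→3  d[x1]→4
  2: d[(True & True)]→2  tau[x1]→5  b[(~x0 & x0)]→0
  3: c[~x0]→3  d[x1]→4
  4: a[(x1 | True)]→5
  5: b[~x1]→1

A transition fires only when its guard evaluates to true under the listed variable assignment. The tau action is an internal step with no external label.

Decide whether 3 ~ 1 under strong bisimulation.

Refine partition for ~:
  π0 = {{0,1,2,3,4,5}}
  π1 = {{0,5},{1,3},{2},{4}}
4 equivalence class(es) (converged in 2)
[3]={1,3}  [1]={1,3}

Answer: BISIMILAR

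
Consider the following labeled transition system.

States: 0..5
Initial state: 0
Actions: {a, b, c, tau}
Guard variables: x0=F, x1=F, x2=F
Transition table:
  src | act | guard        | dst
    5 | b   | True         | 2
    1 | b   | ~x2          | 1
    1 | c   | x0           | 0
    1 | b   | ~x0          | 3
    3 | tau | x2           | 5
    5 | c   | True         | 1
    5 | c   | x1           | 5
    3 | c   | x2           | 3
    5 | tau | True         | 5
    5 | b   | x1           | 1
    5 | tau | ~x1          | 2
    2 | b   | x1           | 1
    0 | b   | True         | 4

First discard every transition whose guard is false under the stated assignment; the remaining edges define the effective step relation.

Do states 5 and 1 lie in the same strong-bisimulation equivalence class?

Answer: NOT BISIMILAR

Analysis:
Bisimulation quotient by refinement:
  π0 = {{0,1,2,3,4,5}}
  π1 = {{0,1},{2,3,4},{5}}
  π2 = {{0},{1},{2,3,4},{5}}
Fixed point at round 3; 4 class(es).
[5]={5}  [1]={1}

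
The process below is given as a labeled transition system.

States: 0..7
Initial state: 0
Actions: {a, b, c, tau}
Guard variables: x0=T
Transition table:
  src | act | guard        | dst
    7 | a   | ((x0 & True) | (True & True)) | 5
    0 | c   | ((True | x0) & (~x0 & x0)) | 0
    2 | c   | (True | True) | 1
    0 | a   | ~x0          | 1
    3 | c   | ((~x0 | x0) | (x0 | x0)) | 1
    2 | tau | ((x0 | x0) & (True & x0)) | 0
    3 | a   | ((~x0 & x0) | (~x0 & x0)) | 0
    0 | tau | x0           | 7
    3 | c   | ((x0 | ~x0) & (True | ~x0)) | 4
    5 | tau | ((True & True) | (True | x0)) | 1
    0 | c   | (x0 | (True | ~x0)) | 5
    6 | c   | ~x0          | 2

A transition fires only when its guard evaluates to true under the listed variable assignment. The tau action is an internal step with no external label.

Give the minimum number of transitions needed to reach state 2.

Answer: UNREACHABLE

Analysis:
Layered search for 2:
  Layer 0: {0}
  Layer 1: {5,7}
  Layer 2: {1}
2 never appears.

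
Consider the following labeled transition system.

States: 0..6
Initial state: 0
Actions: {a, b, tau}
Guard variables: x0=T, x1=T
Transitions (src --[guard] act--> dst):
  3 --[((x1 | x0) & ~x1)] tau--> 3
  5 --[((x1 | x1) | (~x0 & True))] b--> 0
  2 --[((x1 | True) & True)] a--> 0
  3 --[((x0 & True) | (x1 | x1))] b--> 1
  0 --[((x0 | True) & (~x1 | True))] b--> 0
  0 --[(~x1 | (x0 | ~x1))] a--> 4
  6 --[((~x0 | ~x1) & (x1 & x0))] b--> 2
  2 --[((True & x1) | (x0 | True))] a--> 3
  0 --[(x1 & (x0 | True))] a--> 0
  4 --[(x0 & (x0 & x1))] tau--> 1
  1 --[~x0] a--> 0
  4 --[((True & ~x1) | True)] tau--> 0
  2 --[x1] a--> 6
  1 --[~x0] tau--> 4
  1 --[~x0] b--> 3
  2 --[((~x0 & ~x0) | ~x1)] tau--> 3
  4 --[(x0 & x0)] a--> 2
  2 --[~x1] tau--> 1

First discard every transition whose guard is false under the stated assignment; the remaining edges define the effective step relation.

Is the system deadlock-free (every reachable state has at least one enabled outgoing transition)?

Answer: DEADLOCK at state 1

Working:
Reachable = {0,1,2,3,4,6}
  0: a→0  a→4  b→0  [3 exit(s)]
  1: ∅  [STUCK]
  2: a→0  a→3  a→6  [3 exit(s)]
  3: b→1  [1 exit(s)]
  4: a→2  tau→0  tau→1  [3 exit(s)]
  6: ∅  [STUCK]
Path to 1: a·tau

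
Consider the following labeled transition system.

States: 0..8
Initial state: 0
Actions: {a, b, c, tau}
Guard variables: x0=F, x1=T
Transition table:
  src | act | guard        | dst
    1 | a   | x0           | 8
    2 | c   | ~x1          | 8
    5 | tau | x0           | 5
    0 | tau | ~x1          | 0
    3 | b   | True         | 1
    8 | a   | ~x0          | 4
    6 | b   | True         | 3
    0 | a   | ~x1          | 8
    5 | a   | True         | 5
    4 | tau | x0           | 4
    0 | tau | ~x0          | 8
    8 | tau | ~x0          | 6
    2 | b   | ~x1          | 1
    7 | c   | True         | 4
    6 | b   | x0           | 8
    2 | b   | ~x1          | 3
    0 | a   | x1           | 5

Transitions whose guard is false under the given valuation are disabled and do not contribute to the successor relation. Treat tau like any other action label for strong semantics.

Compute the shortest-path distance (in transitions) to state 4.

Breadth-first toward 4:
  depth 0: {0}
  depth 1: {5,8}
  depth 2: {4,6}
first hit 4 at d=2 via tau·a

Answer: 2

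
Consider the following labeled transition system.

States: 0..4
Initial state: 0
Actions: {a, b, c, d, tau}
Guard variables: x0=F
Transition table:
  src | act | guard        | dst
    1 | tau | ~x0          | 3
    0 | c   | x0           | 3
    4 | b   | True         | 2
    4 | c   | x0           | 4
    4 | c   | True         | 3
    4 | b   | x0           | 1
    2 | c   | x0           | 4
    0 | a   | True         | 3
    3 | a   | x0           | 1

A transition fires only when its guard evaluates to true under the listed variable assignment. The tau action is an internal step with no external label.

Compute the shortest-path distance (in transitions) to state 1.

Answer: UNREACHABLE

Trace:
Breadth-first toward 1:
  L0 = {0}
  L1 = {3}
1 never appears.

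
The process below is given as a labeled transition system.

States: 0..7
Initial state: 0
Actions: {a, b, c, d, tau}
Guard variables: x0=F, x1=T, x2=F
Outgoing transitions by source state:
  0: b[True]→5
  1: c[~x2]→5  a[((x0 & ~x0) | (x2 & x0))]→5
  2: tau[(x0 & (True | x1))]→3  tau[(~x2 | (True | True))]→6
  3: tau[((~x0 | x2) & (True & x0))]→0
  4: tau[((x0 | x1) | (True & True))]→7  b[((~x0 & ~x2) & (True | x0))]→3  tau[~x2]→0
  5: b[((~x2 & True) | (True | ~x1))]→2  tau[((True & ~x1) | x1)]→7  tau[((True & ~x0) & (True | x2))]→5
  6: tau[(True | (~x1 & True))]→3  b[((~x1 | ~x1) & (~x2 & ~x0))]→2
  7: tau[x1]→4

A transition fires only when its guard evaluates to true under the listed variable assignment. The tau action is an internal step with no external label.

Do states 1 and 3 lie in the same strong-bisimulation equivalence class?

Bisimulation quotient by refinement:
  π0 = {{0,1,2,3,4,5,6,7}}
  π1 = {{0},{1},{2,6,7},{3},{4,5}}
  π2 = {{0},{1},{2},{3},{4},{5},{6},{7}}
Fixed point at round 3; 8 class(es).
[1]={1}  [3]={3}

Answer: NOT BISIMILAR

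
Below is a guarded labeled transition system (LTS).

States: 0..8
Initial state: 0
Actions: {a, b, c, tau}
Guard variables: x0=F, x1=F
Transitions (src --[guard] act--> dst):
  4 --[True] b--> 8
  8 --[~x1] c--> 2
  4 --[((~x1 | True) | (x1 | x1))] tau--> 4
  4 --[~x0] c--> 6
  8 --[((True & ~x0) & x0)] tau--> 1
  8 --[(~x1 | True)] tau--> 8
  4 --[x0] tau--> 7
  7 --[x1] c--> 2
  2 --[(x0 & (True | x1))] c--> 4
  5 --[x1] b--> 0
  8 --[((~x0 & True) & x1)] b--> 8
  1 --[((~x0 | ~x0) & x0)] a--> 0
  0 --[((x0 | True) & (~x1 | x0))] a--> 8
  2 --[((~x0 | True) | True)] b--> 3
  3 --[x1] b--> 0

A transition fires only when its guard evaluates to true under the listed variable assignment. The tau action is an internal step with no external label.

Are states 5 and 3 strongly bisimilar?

Answer: BISIMILAR

Working:
Bisimulation quotient by refinement:
  π0 = {{0,1,2,3,4,5,6,7,8}}
  π1 = {{0},{1,3,5,6,7},{2},{4},{8}}
stable after 2 split(s): 5 block(s)
class of 5: {1,3,5,6,7}; class of 3: {1,3,5,6,7}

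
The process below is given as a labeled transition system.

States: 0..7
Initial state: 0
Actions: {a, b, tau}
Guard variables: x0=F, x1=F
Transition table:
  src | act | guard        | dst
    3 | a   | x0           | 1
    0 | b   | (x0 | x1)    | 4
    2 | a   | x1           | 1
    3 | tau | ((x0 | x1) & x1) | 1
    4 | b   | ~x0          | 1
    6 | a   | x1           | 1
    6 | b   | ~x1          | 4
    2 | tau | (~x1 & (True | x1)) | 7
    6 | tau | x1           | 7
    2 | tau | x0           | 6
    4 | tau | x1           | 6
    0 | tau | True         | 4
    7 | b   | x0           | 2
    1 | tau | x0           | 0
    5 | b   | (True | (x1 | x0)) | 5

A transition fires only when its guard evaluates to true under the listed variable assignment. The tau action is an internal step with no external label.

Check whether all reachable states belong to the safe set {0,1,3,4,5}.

Safe = {0,1,3,4,5}
Reachable = {0,1,4}
  0: ok
  1: ok
  4: ok

Answer: INVARIANT HOLDS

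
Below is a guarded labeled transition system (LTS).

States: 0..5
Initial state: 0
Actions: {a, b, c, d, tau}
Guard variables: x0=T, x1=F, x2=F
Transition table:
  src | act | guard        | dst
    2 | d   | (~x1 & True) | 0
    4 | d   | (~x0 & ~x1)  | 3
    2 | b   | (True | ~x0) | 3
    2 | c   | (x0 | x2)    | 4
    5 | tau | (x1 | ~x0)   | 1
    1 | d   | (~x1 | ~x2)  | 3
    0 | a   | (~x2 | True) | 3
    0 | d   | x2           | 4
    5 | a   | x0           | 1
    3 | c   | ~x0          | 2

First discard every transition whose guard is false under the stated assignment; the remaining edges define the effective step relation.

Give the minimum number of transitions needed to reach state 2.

Answer: UNREACHABLE

Working:
Layered search for 2:
  Layer 0: {0}
  Layer 1: {3}
2 never appears.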